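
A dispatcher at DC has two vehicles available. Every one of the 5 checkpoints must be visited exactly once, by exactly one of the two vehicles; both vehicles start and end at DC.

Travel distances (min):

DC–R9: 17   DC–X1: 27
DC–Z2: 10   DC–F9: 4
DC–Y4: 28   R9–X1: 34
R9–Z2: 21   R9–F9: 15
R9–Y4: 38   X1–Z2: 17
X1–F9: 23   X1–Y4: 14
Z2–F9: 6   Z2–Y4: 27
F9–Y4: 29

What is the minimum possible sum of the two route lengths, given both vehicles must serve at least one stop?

Try each way of splitting the stops between the two vehicles (each non-empty) and, for each split, find the best tour for each vehicle:
  {R9} + {X1, Z2, F9, Y4}: 34 + 69 = 103
  {X1} + {R9, Z2, F9, Y4}: 54 + 92 = 146
  {R9, X1} + {Z2, F9, Y4}: 78 + 65 = 143
  {Z2} + {R9, X1, F9, Y4}: 20 + 95 = 115
  {R9, Z2} + {X1, F9, Y4}: 48 + 69 = 117
  {X1, Z2} + {R9, F9, Y4}: 54 + 85 = 139
  … (15 splits in total)
Best: vehicle 1 DC → R9 → DC = 34; vehicle 2 DC → F9 → Z2 → X1 → Y4 → DC = 69; combined 103.

103 min — the smallest possible combined total.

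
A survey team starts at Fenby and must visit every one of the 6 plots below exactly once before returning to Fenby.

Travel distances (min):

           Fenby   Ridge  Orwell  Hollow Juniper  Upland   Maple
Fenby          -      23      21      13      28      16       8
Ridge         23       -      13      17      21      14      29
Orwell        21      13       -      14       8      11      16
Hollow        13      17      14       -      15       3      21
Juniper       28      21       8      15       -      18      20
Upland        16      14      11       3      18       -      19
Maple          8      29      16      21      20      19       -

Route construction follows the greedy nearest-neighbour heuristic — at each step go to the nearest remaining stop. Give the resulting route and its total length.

From Fenby: distances to unvisited — Maple=8, Hollow=13, Upland=16, Orwell=21, Ridge=23, Juniper=28. Nearest is Maple (8).
From Maple: distances to unvisited — Orwell=16, Upland=19, Juniper=20, Hollow=21, Ridge=29. Nearest is Orwell (16).
From Orwell: distances to unvisited — Juniper=8, Upland=11, Ridge=13, Hollow=14. Nearest is Juniper (8).
From Juniper: distances to unvisited — Hollow=15, Upland=18, Ridge=21. Nearest is Hollow (15).
From Hollow: distances to unvisited — Upland=3, Ridge=17. Nearest is Upland (3).
From Upland: distances to unvisited — Ridge=14. Nearest is Ridge (14).
Return Ridge→Fenby: 23.
Total = 8 + 16 + 8 + 15 + 3 + 14 + 23 = 87.

87 min along Fenby → Maple → Orwell → Juniper → Hollow → Upland → Ridge → Fenby.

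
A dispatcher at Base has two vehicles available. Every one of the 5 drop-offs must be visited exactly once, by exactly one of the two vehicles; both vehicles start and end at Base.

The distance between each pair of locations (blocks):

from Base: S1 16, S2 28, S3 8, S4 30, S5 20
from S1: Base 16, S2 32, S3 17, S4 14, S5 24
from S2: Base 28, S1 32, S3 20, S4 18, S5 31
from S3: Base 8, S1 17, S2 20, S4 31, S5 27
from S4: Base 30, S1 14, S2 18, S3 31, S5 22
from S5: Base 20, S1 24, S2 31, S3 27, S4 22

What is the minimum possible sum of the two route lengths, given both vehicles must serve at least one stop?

Check every non-empty split of the stops between the two vehicles; for each half take its own optimal tour:
  {S1} + {S2, S3, S4, S5}: 32 + 88 = 120
  {S2} + {S1, S3, S4, S5}: 56 + 81 = 137
  {S1, S2} + {S3, S4, S5}: 76 + 81 = 157
  {S3} + {S1, S2, S4, S5}: 16 + 99 = 115
  {S1, S3} + {S2, S4, S5}: 41 + 88 = 129
  {S2, S3} + {S1, S4, S5}: 56 + 72 = 128
  … (15 splits in total)
Best: vehicle 1 Base → S3 → Base = 16; vehicle 2 Base → S1 → S4 → S2 → S5 → Base = 99; combined 115.

115 blocks — the smallest possible combined total.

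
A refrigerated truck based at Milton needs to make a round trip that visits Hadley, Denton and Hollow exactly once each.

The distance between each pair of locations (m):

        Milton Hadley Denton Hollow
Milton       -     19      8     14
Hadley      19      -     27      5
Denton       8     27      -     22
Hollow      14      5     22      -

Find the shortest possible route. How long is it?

With 3 stops there are 3!/2 = 3 distinct round trips (a route and its reverse cost the same).
Milton-Hadley-Denton-Hollow-Milton: 19+27+22+14 = 82
Milton-Hadley-Hollow-Denton-Milton: 19+5+22+8 = 54
Milton-Denton-Hadley-Hollow-Milton: 8+27+5+14 = 54
The minimum is 54.
One optimal route: Milton → Hadley → Hollow → Denton → Milton (or its reverse).

Minimum total distance: 54 m.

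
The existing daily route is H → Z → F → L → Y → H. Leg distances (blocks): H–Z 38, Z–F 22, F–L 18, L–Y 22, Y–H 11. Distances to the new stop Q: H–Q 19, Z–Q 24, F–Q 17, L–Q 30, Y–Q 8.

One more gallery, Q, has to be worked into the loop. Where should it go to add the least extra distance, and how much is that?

Insertion cost between consecutive stops i–j is d(i,Q) + d(Q,j) − d(i,j):
  between H and Z: 19 + 24 − 38 = 5
  between Z and F: 24 + 17 − 22 = 19
  between F and L: 17 + 30 − 18 = 29
  between L and Y: 30 + 8 − 22 = 16
  between Y and H: 8 + 19 − 11 = 16
Cheapest insertion is between H and Z, adding 5.
New total = 111 + 5 = 116.

+5 blocks — insert Q between H and Z.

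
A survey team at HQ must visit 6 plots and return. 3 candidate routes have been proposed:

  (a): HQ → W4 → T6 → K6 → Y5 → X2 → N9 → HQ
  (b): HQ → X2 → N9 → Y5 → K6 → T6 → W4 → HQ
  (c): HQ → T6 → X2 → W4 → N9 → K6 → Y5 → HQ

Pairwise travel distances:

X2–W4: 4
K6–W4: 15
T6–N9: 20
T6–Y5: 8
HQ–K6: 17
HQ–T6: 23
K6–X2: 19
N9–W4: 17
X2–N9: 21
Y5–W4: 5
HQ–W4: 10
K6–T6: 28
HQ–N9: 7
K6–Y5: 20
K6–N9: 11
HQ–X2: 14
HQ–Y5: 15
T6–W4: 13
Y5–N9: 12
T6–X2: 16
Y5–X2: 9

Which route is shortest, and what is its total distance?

106 — (c) is the shortest.

(a): 10 + 13 + 28 + 20 + 9 + 21 + 7 = 108
(b): 14 + 21 + 12 + 20 + 28 + 13 + 10 = 118
(c): 23 + 16 + 4 + 17 + 11 + 20 + 15 = 106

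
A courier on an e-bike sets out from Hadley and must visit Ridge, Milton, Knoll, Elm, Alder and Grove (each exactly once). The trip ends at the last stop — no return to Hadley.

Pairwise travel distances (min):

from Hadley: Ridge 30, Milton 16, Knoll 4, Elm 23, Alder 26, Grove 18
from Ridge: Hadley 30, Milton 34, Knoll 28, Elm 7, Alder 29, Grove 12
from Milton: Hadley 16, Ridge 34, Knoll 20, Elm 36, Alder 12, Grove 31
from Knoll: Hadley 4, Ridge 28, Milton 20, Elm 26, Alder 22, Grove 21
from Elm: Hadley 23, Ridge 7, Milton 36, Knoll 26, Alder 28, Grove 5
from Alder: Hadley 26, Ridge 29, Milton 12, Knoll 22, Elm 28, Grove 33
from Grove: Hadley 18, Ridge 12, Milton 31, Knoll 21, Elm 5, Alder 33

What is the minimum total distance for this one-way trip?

Shortest open route: 77 min.

There are 6! = 720 possible orderings.
Hadley→Ridge→Milton→Knoll→Elm→Alder→Grove: 30+34+20+26+28+33 = 171
Hadley→Ridge→Milton→Knoll→Elm→Grove→Alder: 30+34+20+26+5+33 = 148
Hadley→Ridge→Milton→Knoll→Alder→Elm→Grove: 30+34+20+22+28+5 = 139
Hadley→Ridge→Milton→Knoll→Alder→Grove→Elm: 30+34+20+22+33+5 = 144
Hadley→Ridge→Milton→Knoll→Grove→Elm→Alder: 30+34+20+21+5+28 = 138
Hadley→Ridge→Milton→Knoll→Grove→Alder→Elm: 30+34+20+21+33+28 = 166
Hadley→Ridge→Milton→Elm→Knoll→Alder→Grove: 30+34+36+26+22+33 = 181
Hadley→Ridge→Milton→Elm→Knoll→Grove→Alder: 30+34+36+26+21+33 = 180
… (712 more)
Hadley→Knoll→Milton→Alder→Ridge→Elm→Grove: 4+20+12+29+7+5 = 77  ← best
The minimum is 77.
One shortest path: Hadley → Knoll → Milton → Alder → Ridge → Elm → Grove.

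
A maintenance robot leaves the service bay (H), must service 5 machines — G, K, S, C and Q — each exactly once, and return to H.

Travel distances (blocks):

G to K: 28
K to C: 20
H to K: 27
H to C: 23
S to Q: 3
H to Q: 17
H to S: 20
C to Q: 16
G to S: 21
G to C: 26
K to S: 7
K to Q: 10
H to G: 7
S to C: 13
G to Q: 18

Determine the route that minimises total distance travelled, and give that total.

With 5 stops there are 5!/2 = 60 distinct round trips (a route and its reverse cost the same).
H - G - K - S - C - Q - H: 7+28+7+13+16+17 = 88
H - G - K - S - Q - C - H: 7+28+7+3+16+23 = 84
H - G - K - C - S - Q - H: 7+28+20+13+3+17 = 88
H - G - K - C - Q - S - H: 7+28+20+16+3+20 = 94
H - G - K - Q - S - C - H: 7+28+10+3+13+23 = 84
H - G - K - Q - C - S - H: 7+28+10+16+13+20 = 94
H - G - S - K - C - Q - H: 7+21+7+20+16+17 = 88
H - G - S - K - Q - C - H: 7+21+7+10+16+23 = 84
H - G - S - C - K - Q - H: 7+21+13+20+10+17 = 88
H - G - S - C - Q - K - H: 7+21+13+16+10+27 = 94
H - G - S - Q - K - C - H: 7+21+3+10+20+23 = 84
H - G - S - Q - C - K - H: 7+21+3+16+20+27 = 94
H - G - C - K - S - Q - H: 7+26+20+7+3+17 = 80
H - G - C - K - Q - S - H: 7+26+20+10+3+20 = 86
… (46 more)
H - G - Q - K - S - C - H: 7+18+10+7+13+23 = 78  ← best
The minimum is 78.
One optimal route: H → G → Q → K → S → C → H (or its reverse).

78 blocks — the shortest possible round trip.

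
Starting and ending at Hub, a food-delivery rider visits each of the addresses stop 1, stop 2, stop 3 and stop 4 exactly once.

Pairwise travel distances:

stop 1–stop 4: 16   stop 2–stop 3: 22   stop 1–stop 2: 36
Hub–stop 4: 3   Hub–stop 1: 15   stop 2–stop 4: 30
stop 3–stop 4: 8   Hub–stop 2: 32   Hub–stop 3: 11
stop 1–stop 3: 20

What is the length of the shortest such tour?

Shortest round trip = 84.

With 4 stops there are 4!/2 = 12 distinct round trips (a route and its reverse cost the same).
Hub - stop 1 - stop 2 - stop 3 - stop 4 - Hub: 15+36+22+8+3 = 84
Hub - stop 1 - stop 2 - stop 4 - stop 3 - Hub: 15+36+30+8+11 = 100
Hub - stop 1 - stop 3 - stop 2 - stop 4 - Hub: 15+20+22+30+3 = 90
Hub - stop 1 - stop 3 - stop 4 - stop 2 - Hub: 15+20+8+30+32 = 105
Hub - stop 1 - stop 4 - stop 2 - stop 3 - Hub: 15+16+30+22+11 = 94
Hub - stop 1 - stop 4 - stop 3 - stop 2 - Hub: 15+16+8+22+32 = 93
Hub - stop 2 - stop 1 - stop 3 - stop 4 - Hub: 32+36+20+8+3 = 99
Hub - stop 2 - stop 1 - stop 4 - stop 3 - Hub: 32+36+16+8+11 = 103
Hub - stop 2 - stop 3 - stop 1 - stop 4 - Hub: 32+22+20+16+3 = 93
Hub - stop 2 - stop 4 - stop 1 - stop 3 - Hub: 32+30+16+20+11 = 109
Hub - stop 3 - stop 1 - stop 2 - stop 4 - Hub: 11+20+36+30+3 = 100
Hub - stop 3 - stop 2 - stop 1 - stop 4 - Hub: 11+22+36+16+3 = 88
The minimum is 84.
One optimal route: Hub → stop 1 → stop 2 → stop 3 → stop 4 → Hub (or its reverse).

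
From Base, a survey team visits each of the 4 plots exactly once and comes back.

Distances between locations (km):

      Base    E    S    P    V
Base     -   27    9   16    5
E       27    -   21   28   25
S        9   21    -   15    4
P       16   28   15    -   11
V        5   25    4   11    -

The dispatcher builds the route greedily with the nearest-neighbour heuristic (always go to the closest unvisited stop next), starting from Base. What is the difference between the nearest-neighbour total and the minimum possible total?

Base: V=5, S=9, P=16, E=27 ⇒ V
V: S=4, P=11, E=25 ⇒ S
S: P=15, E=21 ⇒ P
P: E=28 ⇒ E
NN route Base → V → S → P → E → Base costs 79.
Optimal: Base → S → E → P → V → Base costs 74 (by enumerating all 12 distinct tours).
Excess = 79 − 74 = 5.

Excess over optimum: 5 km.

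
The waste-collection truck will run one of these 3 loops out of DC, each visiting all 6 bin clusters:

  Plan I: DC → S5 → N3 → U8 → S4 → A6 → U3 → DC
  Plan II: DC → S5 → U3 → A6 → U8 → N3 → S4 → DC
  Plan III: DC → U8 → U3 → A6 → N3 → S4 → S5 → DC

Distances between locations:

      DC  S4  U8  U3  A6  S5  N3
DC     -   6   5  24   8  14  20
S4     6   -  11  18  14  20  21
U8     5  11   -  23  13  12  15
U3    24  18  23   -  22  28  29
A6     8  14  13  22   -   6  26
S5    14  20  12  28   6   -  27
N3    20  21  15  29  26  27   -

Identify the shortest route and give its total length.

Shortest is Plan II, total 119.

Plan I: 14 + 27 + 15 + 11 + 14 + 22 + 24 = 127
Plan II: 14 + 28 + 22 + 13 + 15 + 21 + 6 = 119
Plan III: 5 + 23 + 22 + 26 + 21 + 20 + 14 = 131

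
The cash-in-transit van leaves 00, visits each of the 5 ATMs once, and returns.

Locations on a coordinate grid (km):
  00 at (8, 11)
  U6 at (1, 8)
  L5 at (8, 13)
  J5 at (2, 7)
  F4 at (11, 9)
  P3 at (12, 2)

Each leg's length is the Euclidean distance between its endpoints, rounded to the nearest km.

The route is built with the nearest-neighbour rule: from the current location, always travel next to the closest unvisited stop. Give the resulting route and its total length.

Nearest-neighbour total = 34 km; route 00 → L5 → F4 → P3 → J5 → U6 → 00.

From 00: distances to unvisited — L5=2, F4=4, J5=7, U6=8, P3=10. Nearest is L5 (2).
From L5: distances to unvisited — F4=5, J5=8, U6=9, P3=12. Nearest is F4 (5).
From F4: distances to unvisited — P3=7, J5=9, U6=10. Nearest is P3 (7).
From P3: distances to unvisited — J5=11, U6=13. Nearest is J5 (11).
From J5: distances to unvisited — U6=1. Nearest is U6 (1).
Return U6→00: 8.
Total = 2 + 5 + 7 + 11 + 1 + 8 = 34.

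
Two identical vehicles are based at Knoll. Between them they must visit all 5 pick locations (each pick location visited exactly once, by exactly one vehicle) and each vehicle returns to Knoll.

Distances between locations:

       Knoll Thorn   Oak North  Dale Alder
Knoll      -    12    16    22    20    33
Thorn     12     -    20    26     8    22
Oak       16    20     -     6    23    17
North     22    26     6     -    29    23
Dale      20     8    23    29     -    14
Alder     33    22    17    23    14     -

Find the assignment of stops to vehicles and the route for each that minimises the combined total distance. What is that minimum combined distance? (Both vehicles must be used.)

Try each way of splitting the stops between the two vehicles (each non-empty) and, for each split, find the best tour for each vehicle:
  {Thorn} + {Oak, North, Dale, Alder}: 24 + 79 = 103
  {Oak} + {Thorn, North, Dale, Alder}: 32 + 79 = 111
  {Thorn, Oak} + {North, Dale, Alder}: 48 + 79 = 127
  {North} + {Thorn, Oak, Dale, Alder}: 44 + 67 = 111
  {Thorn, North} + {Oak, Dale, Alder}: 60 + 67 = 127
  {Oak, North} + {Thorn, Dale, Alder}: 44 + 67 = 111
  … (15 splits in total)
Best: vehicle 1 Knoll → Thorn → Knoll = 24; vehicle 2 Knoll → Oak → North → Alder → Dale → Knoll = 79; combined 103.

103 — the smallest possible combined total.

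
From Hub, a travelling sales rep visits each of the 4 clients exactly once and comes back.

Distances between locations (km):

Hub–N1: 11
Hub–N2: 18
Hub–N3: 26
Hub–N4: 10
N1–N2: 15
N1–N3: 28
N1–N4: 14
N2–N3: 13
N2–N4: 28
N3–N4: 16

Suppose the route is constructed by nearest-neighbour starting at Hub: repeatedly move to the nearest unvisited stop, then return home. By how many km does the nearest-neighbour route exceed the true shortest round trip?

From Hub: N4=10, N1=11, N2=18, N3=26 → choose N4 (10).
From N4: N1=14, N3=16, N2=28 → choose N1 (14).
From N1: N2=15, N3=28 → choose N2 (15).
From N2: N3=13 → choose N3 (13).
NN route Hub → N4 → N1 → N2 → N3 → Hub costs 78.
Optimal: Hub → N1 → N2 → N3 → N4 → Hub costs 65 (by enumerating all 12 distinct tours).
Excess = 78 − 65 = 13.

Excess over optimum: 13 km.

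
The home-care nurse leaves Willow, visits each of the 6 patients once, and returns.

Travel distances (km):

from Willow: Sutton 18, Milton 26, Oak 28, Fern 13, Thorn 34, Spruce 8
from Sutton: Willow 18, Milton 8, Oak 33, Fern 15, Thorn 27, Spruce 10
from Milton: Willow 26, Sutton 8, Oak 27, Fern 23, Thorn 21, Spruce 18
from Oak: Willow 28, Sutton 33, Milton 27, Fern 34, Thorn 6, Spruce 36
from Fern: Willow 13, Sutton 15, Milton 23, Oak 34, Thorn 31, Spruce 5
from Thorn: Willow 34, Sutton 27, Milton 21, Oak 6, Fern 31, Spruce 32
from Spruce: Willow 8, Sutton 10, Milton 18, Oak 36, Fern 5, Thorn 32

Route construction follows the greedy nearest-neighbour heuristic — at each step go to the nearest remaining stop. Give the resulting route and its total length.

Willow → [Spruce:8 / Fern:13 / Sutton:18 / Milton:26 / Oak:28 / Thorn:34] → Spruce (8)
Spruce → [Fern:5 / Sutton:10 / Milton:18 / Thorn:32 / Oak:36] → Fern (5)
Fern → [Sutton:15 / Milton:23 / Thorn:31 / Oak:34] → Sutton (15)
Sutton → [Milton:8 / Thorn:27 / Oak:33] → Milton (8)
Milton → [Thorn:21 / Oak:27] → Thorn (21)
Thorn → [Oak:6] → Oak (6)
Return Oak→Willow: 28.
Total = 8 + 5 + 15 + 8 + 21 + 6 + 28 = 91.

Nearest-neighbour total = 91 km; route Willow → Spruce → Fern → Sutton → Milton → Thorn → Oak → Willow.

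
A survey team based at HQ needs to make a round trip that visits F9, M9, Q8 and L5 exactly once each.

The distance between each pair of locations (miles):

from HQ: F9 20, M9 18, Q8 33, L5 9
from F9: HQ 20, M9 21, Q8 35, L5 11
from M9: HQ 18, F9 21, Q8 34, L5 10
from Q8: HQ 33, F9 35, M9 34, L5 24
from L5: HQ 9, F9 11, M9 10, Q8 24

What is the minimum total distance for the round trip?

With 4 stops there are 4!/2 = 12 distinct round trips (a route and its reverse cost the same).
HQ - F9 - M9 - Q8 - L5 - HQ: 20+21+34+24+9 = 108
HQ - F9 - M9 - L5 - Q8 - HQ: 20+21+10+24+33 = 108
HQ - F9 - Q8 - M9 - L5 - HQ: 20+35+34+10+9 = 108
HQ - F9 - Q8 - L5 - M9 - HQ: 20+35+24+10+18 = 107
HQ - F9 - L5 - M9 - Q8 - HQ: 20+11+10+34+33 = 108
HQ - F9 - L5 - Q8 - M9 - HQ: 20+11+24+34+18 = 107
HQ - M9 - F9 - Q8 - L5 - HQ: 18+21+35+24+9 = 107
HQ - M9 - F9 - L5 - Q8 - HQ: 18+21+11+24+33 = 107
HQ - M9 - Q8 - F9 - L5 - HQ: 18+34+35+11+9 = 107
HQ - M9 - L5 - F9 - Q8 - HQ: 18+10+11+35+33 = 107
HQ - Q8 - F9 - M9 - L5 - HQ: 33+35+21+10+9 = 108
HQ - Q8 - M9 - F9 - L5 - HQ: 33+34+21+11+9 = 108
The minimum is 107.
One optimal route: HQ → F9 → Q8 → L5 → M9 → HQ (or its reverse).

Minimum total distance: 107 miles.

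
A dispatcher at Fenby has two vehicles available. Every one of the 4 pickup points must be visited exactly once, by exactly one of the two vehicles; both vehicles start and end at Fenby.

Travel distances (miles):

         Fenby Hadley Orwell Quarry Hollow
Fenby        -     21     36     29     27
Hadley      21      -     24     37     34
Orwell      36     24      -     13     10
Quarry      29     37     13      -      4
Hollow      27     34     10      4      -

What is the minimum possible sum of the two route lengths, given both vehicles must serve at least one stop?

Check every non-empty split of the stops between the two vehicles; for each half take its own optimal tour:
  {Hadley} + {Orwell, Quarry, Hollow}: 42 + 79 = 121
  {Orwell} + {Hadley, Quarry, Hollow}: 72 + 88 = 160
  {Hadley, Orwell} + {Quarry, Hollow}: 81 + 60 = 141
  {Quarry} + {Hadley, Orwell, Hollow}: 58 + 82 = 140
  {Hadley, Quarry} + {Orwell, Hollow}: 87 + 73 = 160
  {Orwell, Quarry} + {Hadley, Hollow}: 78 + 82 = 160
  … (7 splits in total)
Best: vehicle 1 Fenby → Hadley → Fenby = 42; vehicle 2 Fenby → Orwell → Hollow → Quarry → Fenby = 79; combined 121.

Minimum combined distance: 121 miles.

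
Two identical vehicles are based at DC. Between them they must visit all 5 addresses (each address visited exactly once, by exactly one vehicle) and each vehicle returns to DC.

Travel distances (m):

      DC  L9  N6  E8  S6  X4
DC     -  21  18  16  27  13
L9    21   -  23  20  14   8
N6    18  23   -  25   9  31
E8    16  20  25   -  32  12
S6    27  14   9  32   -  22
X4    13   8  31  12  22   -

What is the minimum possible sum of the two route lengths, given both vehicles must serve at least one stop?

There are 2^4 − 1 = 15 ways to divide the 5 stops into two non-empty groups. For each, the best each vehicle can do is its own shortest tour through its group:
  {L9} + {N6, E8, S6, X4}: 42 + 77 = 119
  {N6} + {L9, E8, S6, X4}: 36 + 77 = 113
  {L9, N6} + {E8, S6, X4}: 62 + 77 = 139
  {E8} + {L9, N6, S6, X4}: 32 + 62 = 94
  {L9, E8} + {N6, S6, X4}: 57 + 62 = 119
  {N6, E8} + {L9, S6, X4}: 59 + 62 = 121
  … (15 splits in total)
Best: vehicle 1 DC → E8 → DC = 32; vehicle 2 DC → N6 → S6 → L9 → X4 → DC = 62; combined 94.

94 m — the smallest possible combined total.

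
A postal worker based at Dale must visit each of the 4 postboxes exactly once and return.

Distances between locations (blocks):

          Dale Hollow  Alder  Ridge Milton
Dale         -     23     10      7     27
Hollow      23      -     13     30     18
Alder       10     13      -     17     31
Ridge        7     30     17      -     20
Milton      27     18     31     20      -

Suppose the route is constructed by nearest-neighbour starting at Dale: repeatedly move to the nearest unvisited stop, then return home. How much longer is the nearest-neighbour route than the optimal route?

14 blocks longer than the optimal tour.

From Dale: Ridge=7, Alder=10, Hollow=23, Milton=27 → choose Ridge (7).
From Ridge: Alder=17, Milton=20, Hollow=30 → choose Alder (17).
From Alder: Hollow=13, Milton=31 → choose Hollow (13).
From Hollow: Milton=18 → choose Milton (18).
NN route Dale → Ridge → Alder → Hollow → Milton → Dale costs 82.
Optimal: Dale → Alder → Hollow → Milton → Ridge → Dale costs 68 (by enumerating all 12 distinct tours).
Excess = 82 − 68 = 14.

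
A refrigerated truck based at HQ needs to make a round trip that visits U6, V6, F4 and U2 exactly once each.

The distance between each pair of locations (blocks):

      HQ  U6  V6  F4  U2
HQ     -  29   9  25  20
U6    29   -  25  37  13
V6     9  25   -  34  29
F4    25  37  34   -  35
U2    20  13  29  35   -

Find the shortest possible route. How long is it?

There are 12 distinct closed tours to check (reversals are equivalent).
HQ→U6→V6→F4→U2→HQ: 29+25+34+35+20 = 143
HQ→U6→V6→U2→F4→HQ: 29+25+29+35+25 = 143
HQ→U6→F4→V6→U2→HQ: 29+37+34+29+20 = 149
HQ→U6→F4→U2→V6→HQ: 29+37+35+29+9 = 139
HQ→U6→U2→V6→F4→HQ: 29+13+29+34+25 = 130
HQ→U6→U2→F4→V6→HQ: 29+13+35+34+9 = 120
HQ→V6→U6→F4→U2→HQ: 9+25+37+35+20 = 126
HQ→V6→U6→U2→F4→HQ: 9+25+13+35+25 = 107
HQ→V6→F4→U6→U2→HQ: 9+34+37+13+20 = 113
HQ→V6→U2→U6→F4→HQ: 9+29+13+37+25 = 113
HQ→F4→U6→V6→U2→HQ: 25+37+25+29+20 = 136
HQ→F4→V6→U6→U2→HQ: 25+34+25+13+20 = 117
The minimum is 107.
One optimal route: HQ → V6 → U6 → U2 → F4 → HQ (or its reverse).

Minimum total distance: 107 blocks.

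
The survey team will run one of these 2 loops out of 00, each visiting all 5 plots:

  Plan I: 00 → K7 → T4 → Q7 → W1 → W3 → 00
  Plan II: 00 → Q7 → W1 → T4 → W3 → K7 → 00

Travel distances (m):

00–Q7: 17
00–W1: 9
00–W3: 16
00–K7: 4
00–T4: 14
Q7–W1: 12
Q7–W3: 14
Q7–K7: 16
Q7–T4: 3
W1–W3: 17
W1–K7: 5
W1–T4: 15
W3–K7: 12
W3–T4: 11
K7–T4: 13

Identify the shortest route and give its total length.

Shortest is Plan I, total 65 m.

Plan I: 4 + 13 + 3 + 12 + 17 + 16 = 65
Plan II: 17 + 12 + 15 + 11 + 12 + 4 = 71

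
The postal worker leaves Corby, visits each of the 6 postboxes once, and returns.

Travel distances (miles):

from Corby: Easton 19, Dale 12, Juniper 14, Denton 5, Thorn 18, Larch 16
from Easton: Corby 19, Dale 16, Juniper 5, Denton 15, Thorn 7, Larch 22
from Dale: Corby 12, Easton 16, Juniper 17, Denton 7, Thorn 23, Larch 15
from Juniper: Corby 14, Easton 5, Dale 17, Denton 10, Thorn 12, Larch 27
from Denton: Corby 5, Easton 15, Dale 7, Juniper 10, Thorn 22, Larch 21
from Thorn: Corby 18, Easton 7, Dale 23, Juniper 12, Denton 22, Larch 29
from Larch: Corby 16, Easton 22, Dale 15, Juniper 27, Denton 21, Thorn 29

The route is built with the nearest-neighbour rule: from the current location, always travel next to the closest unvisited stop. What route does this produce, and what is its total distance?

Total distance 84 miles via the nearest-neighbour route Corby → Denton → Dale → Larch → Easton → Juniper → Thorn → Corby.

From Corby: distances to unvisited — Denton=5, Dale=12, Juniper=14, Larch=16, Thorn=18, Easton=19. Nearest is Denton (5).
From Denton: distances to unvisited — Dale=7, Juniper=10, Easton=15, Larch=21, Thorn=22. Nearest is Dale (7).
From Dale: distances to unvisited — Larch=15, Easton=16, Juniper=17, Thorn=23. Nearest is Larch (15).
From Larch: distances to unvisited — Easton=22, Juniper=27, Thorn=29. Nearest is Easton (22).
From Easton: distances to unvisited — Juniper=5, Thorn=7. Nearest is Juniper (5).
From Juniper: distances to unvisited — Thorn=12. Nearest is Thorn (12).
Return Thorn→Corby: 18.
Total = 5 + 7 + 15 + 22 + 5 + 12 + 18 = 84.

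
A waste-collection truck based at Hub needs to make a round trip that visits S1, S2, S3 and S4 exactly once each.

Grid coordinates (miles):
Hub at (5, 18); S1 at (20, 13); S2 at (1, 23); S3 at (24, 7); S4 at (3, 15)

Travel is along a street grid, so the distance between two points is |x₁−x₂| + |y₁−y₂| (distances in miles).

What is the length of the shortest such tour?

Minimum total distance: 78 miles.

Hub - S1 - S2 - S3 - S4 - Hub: 20+29+39+29+5 = 122
Hub - S1 - S2 - S4 - S3 - Hub: 20+29+10+29+30 = 118
Hub - S1 - S3 - S2 - S4 - Hub: 20+10+39+10+5 = 84
Hub - S1 - S3 - S4 - S2 - Hub: 20+10+29+10+9 = 78
Hub - S1 - S4 - S2 - S3 - Hub: 20+19+10+39+30 = 118
Hub - S1 - S4 - S3 - S2 - Hub: 20+19+29+39+9 = 116
Hub - S2 - S1 - S3 - S4 - Hub: 9+29+10+29+5 = 82
Hub - S2 - S1 - S4 - S3 - Hub: 9+29+19+29+30 = 116
Hub - S2 - S3 - S1 - S4 - Hub: 9+39+10+19+5 = 82
Hub - S2 - S4 - S1 - S3 - Hub: 9+10+19+10+30 = 78
Hub - S3 - S1 - S2 - S4 - Hub: 30+10+29+10+5 = 84
Hub - S3 - S2 - S1 - S4 - Hub: 30+39+29+19+5 = 122
The minimum is 78.
One optimal route: Hub → S1 → S3 → S4 → S2 → Hub (or its reverse).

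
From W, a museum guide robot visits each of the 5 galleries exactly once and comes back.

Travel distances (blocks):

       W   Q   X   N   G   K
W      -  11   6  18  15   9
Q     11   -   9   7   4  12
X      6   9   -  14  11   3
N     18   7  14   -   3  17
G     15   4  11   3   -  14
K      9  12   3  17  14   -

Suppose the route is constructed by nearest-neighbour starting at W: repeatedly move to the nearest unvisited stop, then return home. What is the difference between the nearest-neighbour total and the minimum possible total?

Excess over optimum: 2 blocks.

From W: X=6, K=9, Q=11, G=15, N=18 → choose X (6).
From X: K=3, Q=9, G=11, N=14 → choose K (3).
From K: Q=12, G=14, N=17 → choose Q (12).
From Q: G=4, N=7 → choose G (4).
From G: N=3 → choose N (3).
NN route W → X → K → Q → G → N → W costs 46.
Optimal: W → Q → N → G → X → K → W costs 44 (by enumerating all 60 distinct tours).
Excess = 46 − 44 = 2.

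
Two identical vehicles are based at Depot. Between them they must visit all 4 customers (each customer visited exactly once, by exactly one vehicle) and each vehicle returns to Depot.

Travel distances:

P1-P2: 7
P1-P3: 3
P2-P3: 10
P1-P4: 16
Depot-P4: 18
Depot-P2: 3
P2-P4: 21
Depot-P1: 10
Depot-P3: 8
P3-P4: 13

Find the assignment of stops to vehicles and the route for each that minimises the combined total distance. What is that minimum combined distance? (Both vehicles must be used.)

Minimum combined distance: 50.

Check every non-empty split of the stops between the two vehicles; for each half take its own optimal tour:
  {P1} + {P2, P3, P4}: 20 + 44 = 64
  {P2} + {P1, P3, P4}: 6 + 44 = 50
  {P1, P2} + {P3, P4}: 20 + 39 = 59
  {P3} + {P1, P2, P4}: 16 + 44 = 60
  {P1, P3} + {P2, P4}: 21 + 42 = 63
  {P2, P3} + {P1, P4}: 21 + 44 = 65
  … (7 splits in total)
Best: vehicle 1 Depot → P2 → Depot = 6; vehicle 2 Depot → P1 → P3 → P4 → Depot = 44; combined 50.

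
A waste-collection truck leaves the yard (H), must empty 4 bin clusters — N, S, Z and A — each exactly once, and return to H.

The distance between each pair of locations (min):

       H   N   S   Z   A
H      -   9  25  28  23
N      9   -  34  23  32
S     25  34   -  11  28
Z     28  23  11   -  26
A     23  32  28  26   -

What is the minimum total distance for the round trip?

Minimum total distance: 94 min.

With 4 stops there are 4!/2 = 12 distinct round trips (a route and its reverse cost the same).
H - N - S - Z - A - H: 9+34+11+26+23 = 103
H - N - S - A - Z - H: 9+34+28+26+28 = 125
H - N - Z - S - A - H: 9+23+11+28+23 = 94
H - N - Z - A - S - H: 9+23+26+28+25 = 111
H - N - A - S - Z - H: 9+32+28+11+28 = 108
H - N - A - Z - S - H: 9+32+26+11+25 = 103
H - S - N - Z - A - H: 25+34+23+26+23 = 131
H - S - N - A - Z - H: 25+34+32+26+28 = 145
H - S - Z - N - A - H: 25+11+23+32+23 = 114
H - S - A - N - Z - H: 25+28+32+23+28 = 136
H - Z - N - S - A - H: 28+23+34+28+23 = 136
H - Z - S - N - A - H: 28+11+34+32+23 = 128
The minimum is 94.
One optimal route: H → N → Z → S → A → H (or its reverse).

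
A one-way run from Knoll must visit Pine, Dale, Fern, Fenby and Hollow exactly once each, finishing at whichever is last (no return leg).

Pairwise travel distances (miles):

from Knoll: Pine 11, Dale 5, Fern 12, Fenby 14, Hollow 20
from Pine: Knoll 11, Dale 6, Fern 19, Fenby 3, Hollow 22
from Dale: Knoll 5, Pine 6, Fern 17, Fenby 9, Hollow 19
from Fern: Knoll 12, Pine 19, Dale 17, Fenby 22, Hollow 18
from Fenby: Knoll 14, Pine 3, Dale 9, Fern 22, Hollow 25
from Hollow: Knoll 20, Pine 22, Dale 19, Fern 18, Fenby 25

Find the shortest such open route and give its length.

There are 5! = 120 possible orderings.
Knoll → Pine → Dale → Fern → Fenby → Hollow: 11+6+17+22+25 = 81
Knoll → Pine → Dale → Fern → Hollow → Fenby: 11+6+17+18+25 = 77
Knoll → Pine → Dale → Fenby → Fern → Hollow: 11+6+9+22+18 = 66
Knoll → Pine → Dale → Fenby → Hollow → Fern: 11+6+9+25+18 = 69
Knoll → Pine → Dale → Hollow → Fern → Fenby: 11+6+19+18+22 = 76
Knoll → Pine → Dale → Hollow → Fenby → Fern: 11+6+19+25+22 = 83
Knoll → Pine → Fern → Dale → Fenby → Hollow: 11+19+17+9+25 = 81
Knoll → Pine → Fern → Dale → Hollow → Fenby: 11+19+17+19+25 = 91
Knoll → Pine → Fern → Fenby → Dale → Hollow: 11+19+22+9+19 = 80
Knoll → Pine → Fern → Fenby → Hollow → Dale: 11+19+22+25+19 = 96
Knoll → Pine → Fern → Hollow → Dale → Fenby: 11+19+18+19+9 = 76
Knoll → Pine → Fern → Hollow → Fenby → Dale: 11+19+18+25+9 = 82
Knoll → Pine → Fenby → Dale → Fern → Hollow: 11+3+9+17+18 = 58
Knoll → Pine → Fenby → Dale → Hollow → Fern: 11+3+9+19+18 = 60
… (106 more)
Knoll → Dale → Pine → Fenby → Fern → Hollow: 5+6+3+22+18 = 54  ← best
The minimum is 54.
One shortest path: Knoll → Dale → Pine → Fenby → Fern → Hollow.

Minimum one-way distance = 54 miles.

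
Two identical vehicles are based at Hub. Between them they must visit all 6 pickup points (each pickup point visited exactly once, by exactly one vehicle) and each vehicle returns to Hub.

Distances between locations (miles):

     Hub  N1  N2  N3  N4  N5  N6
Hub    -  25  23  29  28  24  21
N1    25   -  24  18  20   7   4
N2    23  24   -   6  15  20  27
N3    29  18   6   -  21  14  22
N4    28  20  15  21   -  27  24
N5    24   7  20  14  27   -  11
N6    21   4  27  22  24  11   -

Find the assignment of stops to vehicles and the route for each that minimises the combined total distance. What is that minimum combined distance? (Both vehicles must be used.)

Try each way of splitting the stops between the two vehicles (each non-empty) and, for each split, find the best tour for each vehicle:
  {N1} + {N2, N3, N4, N5, N6}: 50 + 95 = 145
  {N2} + {N1, N3, N4, N5, N6}: 46 + 95 = 141
  {N1, N2} + {N3, N4, N5, N6}: 72 + 95 = 167
  {N3} + {N1, N2, N4, N5, N6}: 58 + 95 = 153
  {N1, N3} + {N2, N4, N5, N6}: 72 + 95 = 167
  {N2, N3} + {N1, N4, N5, N6}: 58 + 87 = 145
  … (31 splits in total)
  {N4} + {N1, N2, N3, N5, N6}: 56 + 75 = 131  ← best
Best: vehicle 1 Hub → N4 → Hub = 56; vehicle 2 Hub → N2 → N3 → N5 → N1 → N6 → Hub = 75; combined 131.

131 miles — the smallest possible combined total.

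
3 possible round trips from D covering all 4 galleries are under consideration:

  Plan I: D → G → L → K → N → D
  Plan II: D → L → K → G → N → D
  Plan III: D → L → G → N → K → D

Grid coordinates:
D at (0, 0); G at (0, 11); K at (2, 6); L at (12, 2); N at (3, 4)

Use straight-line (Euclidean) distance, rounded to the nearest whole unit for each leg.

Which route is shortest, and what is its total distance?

Shortest is Plan II, total 41.

Plan I: 11 + 15 + 11 + 2 + 5 = 44
Plan II: 12 + 11 + 5 + 8 + 5 = 41
Plan III: 12 + 15 + 8 + 2 + 6 = 43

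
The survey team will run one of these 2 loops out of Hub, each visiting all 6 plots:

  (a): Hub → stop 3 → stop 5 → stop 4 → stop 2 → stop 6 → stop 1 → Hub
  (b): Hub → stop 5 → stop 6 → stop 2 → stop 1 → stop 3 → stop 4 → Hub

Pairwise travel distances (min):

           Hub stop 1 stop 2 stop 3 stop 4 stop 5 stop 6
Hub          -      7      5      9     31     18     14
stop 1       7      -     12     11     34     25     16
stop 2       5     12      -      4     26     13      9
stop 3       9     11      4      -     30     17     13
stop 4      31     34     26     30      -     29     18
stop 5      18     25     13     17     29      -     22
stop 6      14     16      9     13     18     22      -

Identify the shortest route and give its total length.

(a): 9 + 17 + 29 + 26 + 9 + 16 + 7 = 113
(b): 18 + 22 + 9 + 12 + 11 + 30 + 31 = 133

113 min — (a) is the shortest.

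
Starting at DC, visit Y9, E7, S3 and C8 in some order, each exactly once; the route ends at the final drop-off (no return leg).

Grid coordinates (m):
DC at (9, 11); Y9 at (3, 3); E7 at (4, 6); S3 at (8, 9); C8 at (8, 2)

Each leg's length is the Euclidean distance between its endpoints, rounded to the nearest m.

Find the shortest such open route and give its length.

There are 4! = 24 possible orderings.
DC→Y9→E7→S3→C8: 10+3+5+7 = 25
DC→Y9→E7→C8→S3: 10+3+6+7 = 26
DC→Y9→S3→E7→C8: 10+8+5+6 = 29
DC→Y9→S3→C8→E7: 10+8+7+6 = 31
DC→Y9→C8→E7→S3: 10+5+6+5 = 26
DC→Y9→C8→S3→E7: 10+5+7+5 = 27
DC→E7→Y9→S3→C8: 7+3+8+7 = 25
DC→E7→Y9→C8→S3: 7+3+5+7 = 22
DC→E7→S3→Y9→C8: 7+5+8+5 = 25
DC→E7→S3→C8→Y9: 7+5+7+5 = 24
DC→E7→C8→Y9→S3: 7+6+5+8 = 26
DC→E7→C8→S3→Y9: 7+6+7+8 = 28
DC→S3→Y9→E7→C8: 2+8+3+6 = 19
DC→S3→Y9→C8→E7: 2+8+5+6 = 21
… (10 more)
DC→S3→E7→Y9→C8: 2+5+3+5 = 15  ← best
The minimum is 15.
One shortest path: DC → S3 → E7 → Y9 → C8.

Minimum one-way distance = 15 m.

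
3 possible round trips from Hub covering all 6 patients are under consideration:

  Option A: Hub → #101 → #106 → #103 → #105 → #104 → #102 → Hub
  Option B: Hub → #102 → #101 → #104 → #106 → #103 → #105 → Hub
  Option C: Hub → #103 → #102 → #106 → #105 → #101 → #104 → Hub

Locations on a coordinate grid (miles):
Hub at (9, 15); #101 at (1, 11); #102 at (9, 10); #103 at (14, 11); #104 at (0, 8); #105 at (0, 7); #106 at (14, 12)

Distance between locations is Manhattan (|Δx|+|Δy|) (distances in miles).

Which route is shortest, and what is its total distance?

Option A: 12 + 14 + 1 + 18 + 1 + 11 + 5 = 62
Option B: 5 + 9 + 4 + 18 + 1 + 18 + 17 = 72
Option C: 9 + 6 + 7 + 19 + 5 + 4 + 16 = 66

62 miles — Option A is the shortest.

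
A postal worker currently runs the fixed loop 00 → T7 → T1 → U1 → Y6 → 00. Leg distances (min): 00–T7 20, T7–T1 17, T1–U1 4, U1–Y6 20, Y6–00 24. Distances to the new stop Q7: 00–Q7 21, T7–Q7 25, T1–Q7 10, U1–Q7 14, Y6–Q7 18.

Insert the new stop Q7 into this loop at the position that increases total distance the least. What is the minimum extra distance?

Insertion cost between consecutive stops i–j is d(i,Q7) + d(Q7,j) − d(i,j):
  between 00 and T7: 21 + 25 − 20 = 26
  between T7 and T1: 25 + 10 − 17 = 18
  between T1 and U1: 10 + 14 − 4 = 20
  between U1 and Y6: 14 + 18 − 20 = 12
  between Y6 and 00: 18 + 21 − 24 = 15
Cheapest insertion is between U1 and Y6, adding 12.
New total = 85 + 12 = 97.

+12 min — insert Q7 between U1 and Y6.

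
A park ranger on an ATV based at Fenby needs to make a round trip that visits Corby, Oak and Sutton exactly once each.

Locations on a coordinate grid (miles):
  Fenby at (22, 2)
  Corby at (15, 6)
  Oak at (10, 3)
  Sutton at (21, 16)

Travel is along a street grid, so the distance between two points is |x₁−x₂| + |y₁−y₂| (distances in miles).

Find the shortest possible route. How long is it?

Minimum total distance: 52 miles.

There are 3 distinct closed tours to check (reversals are equivalent).
Fenby→Corby→Oak→Sutton→Fenby: 11+8+24+15 = 58
Fenby→Corby→Sutton→Oak→Fenby: 11+16+24+13 = 64
Fenby→Oak→Corby→Sutton→Fenby: 13+8+16+15 = 52
The minimum is 52.
One optimal route: Fenby → Oak → Corby → Sutton → Fenby (or its reverse).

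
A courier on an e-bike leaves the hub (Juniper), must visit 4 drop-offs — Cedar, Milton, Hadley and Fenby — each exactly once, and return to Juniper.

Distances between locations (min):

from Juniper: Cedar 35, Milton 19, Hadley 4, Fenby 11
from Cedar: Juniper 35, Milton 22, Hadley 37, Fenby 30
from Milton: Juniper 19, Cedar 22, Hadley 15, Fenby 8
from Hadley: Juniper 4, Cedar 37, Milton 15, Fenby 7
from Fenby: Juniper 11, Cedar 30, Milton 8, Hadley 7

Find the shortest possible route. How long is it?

Juniper → Cedar → Milton → Hadley → Fenby → Juniper: 35+22+15+7+11 = 90
Juniper → Cedar → Milton → Fenby → Hadley → Juniper: 35+22+8+7+4 = 76
Juniper → Cedar → Hadley → Milton → Fenby → Juniper: 35+37+15+8+11 = 106
Juniper → Cedar → Hadley → Fenby → Milton → Juniper: 35+37+7+8+19 = 106
Juniper → Cedar → Fenby → Milton → Hadley → Juniper: 35+30+8+15+4 = 92
Juniper → Cedar → Fenby → Hadley → Milton → Juniper: 35+30+7+15+19 = 106
Juniper → Milton → Cedar → Hadley → Fenby → Juniper: 19+22+37+7+11 = 96
Juniper → Milton → Cedar → Fenby → Hadley → Juniper: 19+22+30+7+4 = 82
Juniper → Milton → Hadley → Cedar → Fenby → Juniper: 19+15+37+30+11 = 112
Juniper → Milton → Fenby → Cedar → Hadley → Juniper: 19+8+30+37+4 = 98
Juniper → Hadley → Cedar → Milton → Fenby → Juniper: 4+37+22+8+11 = 82
Juniper → Hadley → Milton → Cedar → Fenby → Juniper: 4+15+22+30+11 = 82
The minimum is 76.
One optimal route: Juniper → Cedar → Milton → Fenby → Hadley → Juniper (or its reverse).

76 min — the shortest possible round trip.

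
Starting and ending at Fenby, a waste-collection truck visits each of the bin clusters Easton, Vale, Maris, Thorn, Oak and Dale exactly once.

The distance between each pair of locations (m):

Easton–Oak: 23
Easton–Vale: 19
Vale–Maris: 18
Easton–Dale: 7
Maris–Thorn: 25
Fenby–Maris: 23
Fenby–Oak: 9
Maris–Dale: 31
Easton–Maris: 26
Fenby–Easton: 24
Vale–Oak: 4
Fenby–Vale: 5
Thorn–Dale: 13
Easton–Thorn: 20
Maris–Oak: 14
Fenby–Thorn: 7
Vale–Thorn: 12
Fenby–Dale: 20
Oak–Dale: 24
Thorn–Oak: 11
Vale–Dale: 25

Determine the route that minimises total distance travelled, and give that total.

Minimum total distance: 76 m.

With 6 stops there are 6!/2 = 360 distinct round trips (a route and its reverse cost the same).
Fenby→Easton→Vale→Maris→Thorn→Oak→Dale→Fenby: 24+19+18+25+11+24+20 = 141
Fenby→Easton→Vale→Maris→Thorn→Dale→Oak→Fenby: 24+19+18+25+13+24+9 = 132
Fenby→Easton→Vale→Maris→Oak→Thorn→Dale→Fenby: 24+19+18+14+11+13+20 = 119
Fenby→Easton→Vale→Maris→Oak→Dale→Thorn→Fenby: 24+19+18+14+24+13+7 = 119
Fenby→Easton→Vale→Maris→Dale→Thorn→Oak→Fenby: 24+19+18+31+13+11+9 = 125
Fenby→Easton→Vale→Maris→Dale→Oak→Thorn→Fenby: 24+19+18+31+24+11+7 = 134
Fenby→Easton→Vale→Thorn→Maris→Oak→Dale→Fenby: 24+19+12+25+14+24+20 = 138
Fenby→Easton→Vale→Thorn→Maris→Dale→Oak→Fenby: 24+19+12+25+31+24+9 = 144
… (352 more)
Fenby→Vale→Oak→Maris→Easton→Dale→Thorn→Fenby: 5+4+14+26+7+13+7 = 76  ← best
The minimum is 76.
One optimal route: Fenby → Vale → Oak → Maris → Easton → Dale → Thorn → Fenby (or its reverse).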